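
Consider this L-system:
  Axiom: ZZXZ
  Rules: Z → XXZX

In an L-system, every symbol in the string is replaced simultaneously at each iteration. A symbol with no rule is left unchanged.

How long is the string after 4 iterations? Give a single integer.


Answer: 40

Derivation:
Step 0: length = 4
Step 1: length = 13
Step 2: length = 22
Step 3: length = 31
Step 4: length = 40


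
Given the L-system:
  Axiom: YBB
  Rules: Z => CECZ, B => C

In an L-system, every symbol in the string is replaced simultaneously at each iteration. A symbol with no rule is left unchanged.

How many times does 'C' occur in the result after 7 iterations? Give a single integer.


Step 0: YBB  (0 'C')
Step 1: YCC  (2 'C')
Step 2: YCC  (2 'C')
Step 3: YCC  (2 'C')
Step 4: YCC  (2 'C')
Step 5: YCC  (2 'C')
Step 6: YCC  (2 'C')
Step 7: YCC  (2 'C')

Answer: 2


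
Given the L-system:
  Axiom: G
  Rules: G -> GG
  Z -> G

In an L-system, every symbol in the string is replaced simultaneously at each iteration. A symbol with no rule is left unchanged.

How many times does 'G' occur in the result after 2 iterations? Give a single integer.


Step 0: G  (1 'G')
Step 1: GG  (2 'G')
Step 2: GGGG  (4 'G')

Answer: 4


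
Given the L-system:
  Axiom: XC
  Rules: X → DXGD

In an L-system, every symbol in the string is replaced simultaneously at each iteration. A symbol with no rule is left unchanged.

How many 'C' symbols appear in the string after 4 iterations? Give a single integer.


Step 0: XC  (1 'C')
Step 1: DXGDC  (1 'C')
Step 2: DDXGDGDC  (1 'C')
Step 3: DDDXGDGDGDC  (1 'C')
Step 4: DDDDXGDGDGDGDC  (1 'C')

Answer: 1


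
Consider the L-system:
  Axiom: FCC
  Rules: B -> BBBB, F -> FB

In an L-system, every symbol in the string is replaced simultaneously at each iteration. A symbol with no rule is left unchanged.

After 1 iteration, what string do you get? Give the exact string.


Answer: FBCC

Derivation:
Step 0: FCC
Step 1: FBCC


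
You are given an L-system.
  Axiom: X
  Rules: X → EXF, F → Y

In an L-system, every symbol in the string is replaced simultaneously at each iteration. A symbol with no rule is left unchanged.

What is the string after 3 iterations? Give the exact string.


Step 0: X
Step 1: EXF
Step 2: EEXFY
Step 3: EEEXFYY

Answer: EEEXFYY


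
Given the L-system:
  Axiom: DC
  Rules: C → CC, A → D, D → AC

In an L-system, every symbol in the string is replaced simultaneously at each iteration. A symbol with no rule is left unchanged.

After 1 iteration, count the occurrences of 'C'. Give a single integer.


Step 0: DC  (1 'C')
Step 1: ACCC  (3 'C')

Answer: 3


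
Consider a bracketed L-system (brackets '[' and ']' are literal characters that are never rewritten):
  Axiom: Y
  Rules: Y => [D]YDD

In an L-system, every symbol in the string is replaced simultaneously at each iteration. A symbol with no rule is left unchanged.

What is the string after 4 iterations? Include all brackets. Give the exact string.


Answer: [D][D][D][D]YDDDDDDDD

Derivation:
Step 0: Y
Step 1: [D]YDD
Step 2: [D][D]YDDDD
Step 3: [D][D][D]YDDDDDD
Step 4: [D][D][D][D]YDDDDDDDD


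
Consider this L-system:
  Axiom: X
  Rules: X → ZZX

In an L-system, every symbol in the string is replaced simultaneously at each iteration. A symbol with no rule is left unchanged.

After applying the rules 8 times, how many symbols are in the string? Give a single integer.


Step 0: length = 1
Step 1: length = 3
Step 2: length = 5
Step 3: length = 7
Step 4: length = 9
Step 5: length = 11
Step 6: length = 13
Step 7: length = 15
Step 8: length = 17

Answer: 17


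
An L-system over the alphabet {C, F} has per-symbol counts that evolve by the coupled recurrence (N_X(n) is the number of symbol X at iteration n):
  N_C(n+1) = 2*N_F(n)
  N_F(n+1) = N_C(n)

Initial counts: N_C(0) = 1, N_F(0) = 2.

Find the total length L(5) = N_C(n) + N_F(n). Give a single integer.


Step 0: N_C=1, N_F=2, L=3
Step 1: N_C=4, N_F=1, L=5
Step 2: N_C=2, N_F=4, L=6
Step 3: N_C=8, N_F=2, L=10
Step 4: N_C=4, N_F=8, L=12
Step 5: N_C=16, N_F=4, L=20

Answer: 20


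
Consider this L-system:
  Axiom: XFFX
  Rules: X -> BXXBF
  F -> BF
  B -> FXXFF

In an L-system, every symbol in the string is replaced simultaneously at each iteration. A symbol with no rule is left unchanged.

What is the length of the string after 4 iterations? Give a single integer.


Answer: 814

Derivation:
Step 0: length = 4
Step 1: length = 14
Step 2: length = 58
Step 3: length = 212
Step 4: length = 814


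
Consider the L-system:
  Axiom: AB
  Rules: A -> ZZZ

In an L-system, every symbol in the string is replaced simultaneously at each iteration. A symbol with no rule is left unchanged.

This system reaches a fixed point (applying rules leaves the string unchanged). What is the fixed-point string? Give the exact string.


Step 0: AB
Step 1: ZZZB
Step 2: ZZZB  (unchanged — fixed point at step 1)

Answer: ZZZB


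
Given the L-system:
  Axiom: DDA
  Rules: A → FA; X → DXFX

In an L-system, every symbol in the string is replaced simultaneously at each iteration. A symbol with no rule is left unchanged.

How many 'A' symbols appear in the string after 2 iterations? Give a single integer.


Step 0: DDA  (1 'A')
Step 1: DDFA  (1 'A')
Step 2: DDFFA  (1 'A')

Answer: 1


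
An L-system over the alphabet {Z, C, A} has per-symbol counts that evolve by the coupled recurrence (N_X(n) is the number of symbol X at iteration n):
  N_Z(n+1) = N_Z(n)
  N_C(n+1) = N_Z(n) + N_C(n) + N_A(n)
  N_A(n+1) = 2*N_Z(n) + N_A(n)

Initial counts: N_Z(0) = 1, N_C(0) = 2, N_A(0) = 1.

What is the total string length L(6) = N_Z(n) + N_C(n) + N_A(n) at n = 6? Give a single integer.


Answer: 58

Derivation:
Step 0: N_Z=1, N_C=2, N_A=1, L=4
Step 1: N_Z=1, N_C=4, N_A=3, L=8
Step 2: N_Z=1, N_C=8, N_A=5, L=14
Step 3: N_Z=1, N_C=14, N_A=7, L=22
Step 4: N_Z=1, N_C=22, N_A=9, L=32
Step 5: N_Z=1, N_C=32, N_A=11, L=44
Step 6: N_Z=1, N_C=44, N_A=13, L=58


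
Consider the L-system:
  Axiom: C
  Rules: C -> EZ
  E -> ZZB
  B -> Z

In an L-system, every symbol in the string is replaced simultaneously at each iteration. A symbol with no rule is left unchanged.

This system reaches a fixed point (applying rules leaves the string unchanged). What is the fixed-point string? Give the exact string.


Answer: ZZZZ

Derivation:
Step 0: C
Step 1: EZ
Step 2: ZZBZ
Step 3: ZZZZ
Step 4: ZZZZ  (unchanged — fixed point at step 3)


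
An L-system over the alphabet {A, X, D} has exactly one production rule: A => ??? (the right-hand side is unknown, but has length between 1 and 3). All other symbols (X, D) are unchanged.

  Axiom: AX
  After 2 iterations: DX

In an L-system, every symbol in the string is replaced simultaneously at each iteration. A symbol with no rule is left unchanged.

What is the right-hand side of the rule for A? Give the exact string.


Trying A => D:
  Step 0: AX
  Step 1: DX
  Step 2: DX
Matches the given result.

Answer: D


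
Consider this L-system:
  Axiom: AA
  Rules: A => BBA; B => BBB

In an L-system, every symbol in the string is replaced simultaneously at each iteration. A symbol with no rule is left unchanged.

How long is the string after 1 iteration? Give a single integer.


Step 0: length = 2
Step 1: length = 6

Answer: 6


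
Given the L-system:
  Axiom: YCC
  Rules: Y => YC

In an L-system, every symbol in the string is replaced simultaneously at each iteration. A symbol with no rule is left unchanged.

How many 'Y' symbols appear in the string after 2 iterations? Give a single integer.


Answer: 1

Derivation:
Step 0: YCC  (1 'Y')
Step 1: YCCC  (1 'Y')
Step 2: YCCCC  (1 'Y')


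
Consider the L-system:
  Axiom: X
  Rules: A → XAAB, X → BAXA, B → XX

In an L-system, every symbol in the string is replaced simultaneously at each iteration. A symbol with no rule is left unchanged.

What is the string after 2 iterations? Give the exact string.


Answer: XXXAABBAXAXAAB

Derivation:
Step 0: X
Step 1: BAXA
Step 2: XXXAABBAXAXAAB


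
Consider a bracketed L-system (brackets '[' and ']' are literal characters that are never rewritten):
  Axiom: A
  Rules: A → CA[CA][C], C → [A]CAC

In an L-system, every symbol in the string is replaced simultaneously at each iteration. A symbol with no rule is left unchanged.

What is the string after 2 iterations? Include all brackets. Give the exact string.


Step 0: A
Step 1: CA[CA][C]
Step 2: [A]CACCA[CA][C][[A]CACCA[CA][C]][[A]CAC]

Answer: [A]CACCA[CA][C][[A]CACCA[CA][C]][[A]CAC]


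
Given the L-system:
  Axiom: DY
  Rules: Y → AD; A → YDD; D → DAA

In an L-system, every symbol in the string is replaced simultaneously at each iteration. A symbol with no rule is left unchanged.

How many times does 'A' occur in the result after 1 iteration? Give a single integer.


Answer: 3

Derivation:
Step 0: DY  (0 'A')
Step 1: DAAAD  (3 'A')


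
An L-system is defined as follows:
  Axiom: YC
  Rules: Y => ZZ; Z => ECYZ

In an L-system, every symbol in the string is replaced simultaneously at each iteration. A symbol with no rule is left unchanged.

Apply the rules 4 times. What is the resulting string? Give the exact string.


Step 0: YC
Step 1: ZZC
Step 2: ECYZECYZC
Step 3: ECZZECYZECZZECYZC
Step 4: ECECYZECYZECZZECYZECECYZECYZECZZECYZC

Answer: ECECYZECYZECZZECYZECECYZECYZECZZECYZC


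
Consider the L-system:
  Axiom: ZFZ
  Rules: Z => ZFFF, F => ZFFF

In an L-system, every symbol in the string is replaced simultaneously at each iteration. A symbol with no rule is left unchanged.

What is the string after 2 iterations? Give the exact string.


Step 0: ZFZ
Step 1: ZFFFZFFFZFFF
Step 2: ZFFFZFFFZFFFZFFFZFFFZFFFZFFFZFFFZFFFZFFFZFFFZFFF

Answer: ZFFFZFFFZFFFZFFFZFFFZFFFZFFFZFFFZFFFZFFFZFFFZFFF


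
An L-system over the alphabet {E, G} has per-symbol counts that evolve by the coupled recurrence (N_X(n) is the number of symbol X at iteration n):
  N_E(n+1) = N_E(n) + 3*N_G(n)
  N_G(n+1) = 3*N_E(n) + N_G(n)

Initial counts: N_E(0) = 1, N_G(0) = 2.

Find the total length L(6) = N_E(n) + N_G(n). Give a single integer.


Answer: 12288

Derivation:
Step 0: N_E=1, N_G=2, L=3
Step 1: N_E=7, N_G=5, L=12
Step 2: N_E=22, N_G=26, L=48
Step 3: N_E=100, N_G=92, L=192
Step 4: N_E=376, N_G=392, L=768
Step 5: N_E=1552, N_G=1520, L=3072
Step 6: N_E=6112, N_G=6176, L=12288


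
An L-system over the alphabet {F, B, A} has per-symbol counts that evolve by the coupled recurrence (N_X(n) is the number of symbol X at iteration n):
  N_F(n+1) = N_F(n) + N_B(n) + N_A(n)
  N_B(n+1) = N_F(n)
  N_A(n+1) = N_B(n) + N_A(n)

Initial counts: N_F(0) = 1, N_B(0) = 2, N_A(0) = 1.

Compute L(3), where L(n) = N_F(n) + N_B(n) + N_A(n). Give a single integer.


Answer: 32

Derivation:
Step 0: N_F=1, N_B=2, N_A=1, L=4
Step 1: N_F=4, N_B=1, N_A=3, L=8
Step 2: N_F=8, N_B=4, N_A=4, L=16
Step 3: N_F=16, N_B=8, N_A=8, L=32


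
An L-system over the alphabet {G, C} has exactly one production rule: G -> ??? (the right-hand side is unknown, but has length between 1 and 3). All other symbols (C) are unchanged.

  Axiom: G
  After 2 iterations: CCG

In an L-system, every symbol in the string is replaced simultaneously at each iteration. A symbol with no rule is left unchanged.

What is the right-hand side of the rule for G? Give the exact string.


Trying G -> CG:
  Step 0: G
  Step 1: CG
  Step 2: CCG
Matches the given result.

Answer: CG


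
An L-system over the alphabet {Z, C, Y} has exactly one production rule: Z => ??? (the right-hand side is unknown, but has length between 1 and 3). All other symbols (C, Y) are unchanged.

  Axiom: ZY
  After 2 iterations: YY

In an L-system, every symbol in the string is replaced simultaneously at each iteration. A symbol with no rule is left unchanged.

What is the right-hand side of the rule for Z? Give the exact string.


Trying Z => Y:
  Step 0: ZY
  Step 1: YY
  Step 2: YY
Matches the given result.

Answer: Y


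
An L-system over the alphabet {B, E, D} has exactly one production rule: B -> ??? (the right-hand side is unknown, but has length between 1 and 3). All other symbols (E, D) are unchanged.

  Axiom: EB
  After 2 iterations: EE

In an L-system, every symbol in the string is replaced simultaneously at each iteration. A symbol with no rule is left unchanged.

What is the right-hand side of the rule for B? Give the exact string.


Trying B -> E:
  Step 0: EB
  Step 1: EE
  Step 2: EE
Matches the given result.

Answer: E


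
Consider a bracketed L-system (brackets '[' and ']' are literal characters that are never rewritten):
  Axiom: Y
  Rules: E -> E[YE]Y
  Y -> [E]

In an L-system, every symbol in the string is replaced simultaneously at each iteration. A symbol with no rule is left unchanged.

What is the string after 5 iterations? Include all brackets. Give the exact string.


Answer: [E[YE]Y[[E]E[YE]Y][E][[E[YE]Y]E[YE]Y[[E]E[YE]Y][E]][E[YE]Y][[E[YE]Y[[E]E[YE]Y][E]]E[YE]Y[[E]E[YE]Y][E][[E[YE]Y]E[YE]Y[[E]E[YE]Y][E]][E[YE]Y]][E[YE]Y[[E]E[YE]Y][E]]]

Derivation:
Step 0: Y
Step 1: [E]
Step 2: [E[YE]Y]
Step 3: [E[YE]Y[[E]E[YE]Y][E]]
Step 4: [E[YE]Y[[E]E[YE]Y][E][[E[YE]Y]E[YE]Y[[E]E[YE]Y][E]][E[YE]Y]]
Step 5: [E[YE]Y[[E]E[YE]Y][E][[E[YE]Y]E[YE]Y[[E]E[YE]Y][E]][E[YE]Y][[E[YE]Y[[E]E[YE]Y][E]]E[YE]Y[[E]E[YE]Y][E][[E[YE]Y]E[YE]Y[[E]E[YE]Y][E]][E[YE]Y]][E[YE]Y[[E]E[YE]Y][E]]]


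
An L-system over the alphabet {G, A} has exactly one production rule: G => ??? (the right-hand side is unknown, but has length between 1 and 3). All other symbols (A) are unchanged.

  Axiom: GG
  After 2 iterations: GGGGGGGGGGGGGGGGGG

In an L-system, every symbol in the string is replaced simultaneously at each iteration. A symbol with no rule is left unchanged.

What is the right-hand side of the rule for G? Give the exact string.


Trying G => GGG:
  Step 0: GG
  Step 1: GGGGGG
  Step 2: GGGGGGGGGGGGGGGGGG
Matches the given result.

Answer: GGG


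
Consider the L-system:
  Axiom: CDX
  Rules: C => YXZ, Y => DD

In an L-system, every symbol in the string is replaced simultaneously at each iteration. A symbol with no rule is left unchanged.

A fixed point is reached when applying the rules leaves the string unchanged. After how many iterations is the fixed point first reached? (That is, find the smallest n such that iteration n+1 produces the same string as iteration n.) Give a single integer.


Step 0: CDX
Step 1: YXZDX
Step 2: DDXZDX
Step 3: DDXZDX  (unchanged — fixed point at step 2)

Answer: 2


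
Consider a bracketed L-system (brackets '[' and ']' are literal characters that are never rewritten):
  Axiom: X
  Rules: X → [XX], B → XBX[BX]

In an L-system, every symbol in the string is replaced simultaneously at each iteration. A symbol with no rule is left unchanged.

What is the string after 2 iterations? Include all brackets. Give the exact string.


Step 0: X
Step 1: [XX]
Step 2: [[XX][XX]]

Answer: [[XX][XX]]


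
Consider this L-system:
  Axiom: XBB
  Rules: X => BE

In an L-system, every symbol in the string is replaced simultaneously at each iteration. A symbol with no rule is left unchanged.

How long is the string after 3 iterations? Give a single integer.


Answer: 4

Derivation:
Step 0: length = 3
Step 1: length = 4
Step 2: length = 4
Step 3: length = 4


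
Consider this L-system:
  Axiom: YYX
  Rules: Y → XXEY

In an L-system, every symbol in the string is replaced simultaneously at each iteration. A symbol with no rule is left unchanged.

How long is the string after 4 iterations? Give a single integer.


Answer: 27

Derivation:
Step 0: length = 3
Step 1: length = 9
Step 2: length = 15
Step 3: length = 21
Step 4: length = 27


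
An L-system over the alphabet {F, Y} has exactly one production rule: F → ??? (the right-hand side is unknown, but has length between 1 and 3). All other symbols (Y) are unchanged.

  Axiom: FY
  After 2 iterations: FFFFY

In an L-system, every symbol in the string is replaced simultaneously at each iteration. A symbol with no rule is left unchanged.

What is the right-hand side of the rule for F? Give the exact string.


Answer: FF

Derivation:
Trying F → FF:
  Step 0: FY
  Step 1: FFY
  Step 2: FFFFY
Matches the given result.


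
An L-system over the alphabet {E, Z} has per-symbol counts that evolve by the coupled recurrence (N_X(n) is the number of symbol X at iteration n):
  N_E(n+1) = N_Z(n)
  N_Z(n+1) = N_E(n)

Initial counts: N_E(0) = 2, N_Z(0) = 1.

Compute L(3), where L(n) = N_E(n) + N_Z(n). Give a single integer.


Step 0: N_E=2, N_Z=1, L=3
Step 1: N_E=1, N_Z=2, L=3
Step 2: N_E=2, N_Z=1, L=3
Step 3: N_E=1, N_Z=2, L=3

Answer: 3


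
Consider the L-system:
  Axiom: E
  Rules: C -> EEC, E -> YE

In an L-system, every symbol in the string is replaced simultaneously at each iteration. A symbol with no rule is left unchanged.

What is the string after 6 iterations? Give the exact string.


Answer: YYYYYYE

Derivation:
Step 0: E
Step 1: YE
Step 2: YYE
Step 3: YYYE
Step 4: YYYYE
Step 5: YYYYYE
Step 6: YYYYYYE


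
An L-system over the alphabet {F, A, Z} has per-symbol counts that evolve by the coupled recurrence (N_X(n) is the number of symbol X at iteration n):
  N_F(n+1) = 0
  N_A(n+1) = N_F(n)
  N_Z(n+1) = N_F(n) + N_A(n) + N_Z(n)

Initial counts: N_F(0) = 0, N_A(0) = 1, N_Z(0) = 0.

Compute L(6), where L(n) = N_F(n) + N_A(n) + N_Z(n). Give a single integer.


Step 0: N_F=0, N_A=1, N_Z=0, L=1
Step 1: N_F=0, N_A=0, N_Z=1, L=1
Step 2: N_F=0, N_A=0, N_Z=1, L=1
Step 3: N_F=0, N_A=0, N_Z=1, L=1
Step 4: N_F=0, N_A=0, N_Z=1, L=1
Step 5: N_F=0, N_A=0, N_Z=1, L=1
Step 6: N_F=0, N_A=0, N_Z=1, L=1

Answer: 1


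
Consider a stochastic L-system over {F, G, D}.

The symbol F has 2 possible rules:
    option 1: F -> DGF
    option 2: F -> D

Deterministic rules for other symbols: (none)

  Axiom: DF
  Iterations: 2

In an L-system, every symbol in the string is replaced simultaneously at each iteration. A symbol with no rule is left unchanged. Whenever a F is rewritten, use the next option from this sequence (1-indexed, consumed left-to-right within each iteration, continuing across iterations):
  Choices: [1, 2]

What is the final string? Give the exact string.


Step 0: DF
Step 1: DDGF  (used choices [1])
Step 2: DDGD  (used choices [2])

Answer: DDGD


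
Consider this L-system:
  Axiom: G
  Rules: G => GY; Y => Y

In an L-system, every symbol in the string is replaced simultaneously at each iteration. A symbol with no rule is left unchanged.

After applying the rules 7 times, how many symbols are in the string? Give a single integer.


Step 0: length = 1
Step 1: length = 2
Step 2: length = 3
Step 3: length = 4
Step 4: length = 5
Step 5: length = 6
Step 6: length = 7
Step 7: length = 8

Answer: 8


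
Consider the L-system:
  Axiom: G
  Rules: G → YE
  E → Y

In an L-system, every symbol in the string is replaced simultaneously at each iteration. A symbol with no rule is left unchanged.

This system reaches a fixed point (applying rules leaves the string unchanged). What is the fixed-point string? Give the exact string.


Step 0: G
Step 1: YE
Step 2: YY
Step 3: YY  (unchanged — fixed point at step 2)

Answer: YY


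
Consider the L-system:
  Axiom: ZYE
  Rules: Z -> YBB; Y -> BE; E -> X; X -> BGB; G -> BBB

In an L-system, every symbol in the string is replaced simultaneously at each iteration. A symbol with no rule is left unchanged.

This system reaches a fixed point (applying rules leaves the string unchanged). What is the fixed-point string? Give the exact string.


Answer: BBBBBBBBBBBBBBBBBBB

Derivation:
Step 0: ZYE
Step 1: YBBBEX
Step 2: BEBBBXBGB
Step 3: BXBBBBGBBBBBB
Step 4: BBGBBBBBBBBBBBBBB
Step 5: BBBBBBBBBBBBBBBBBBB
Step 6: BBBBBBBBBBBBBBBBBBB  (unchanged — fixed point at step 5)


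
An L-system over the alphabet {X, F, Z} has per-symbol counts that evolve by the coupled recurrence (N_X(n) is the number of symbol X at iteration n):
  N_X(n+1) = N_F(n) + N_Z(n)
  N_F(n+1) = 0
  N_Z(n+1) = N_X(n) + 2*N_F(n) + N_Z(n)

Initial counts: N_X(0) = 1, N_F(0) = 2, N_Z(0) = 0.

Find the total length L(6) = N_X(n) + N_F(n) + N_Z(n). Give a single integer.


Step 0: N_X=1, N_F=2, N_Z=0, L=3
Step 1: N_X=2, N_F=0, N_Z=5, L=7
Step 2: N_X=5, N_F=0, N_Z=7, L=12
Step 3: N_X=7, N_F=0, N_Z=12, L=19
Step 4: N_X=12, N_F=0, N_Z=19, L=31
Step 5: N_X=19, N_F=0, N_Z=31, L=50
Step 6: N_X=31, N_F=0, N_Z=50, L=81

Answer: 81


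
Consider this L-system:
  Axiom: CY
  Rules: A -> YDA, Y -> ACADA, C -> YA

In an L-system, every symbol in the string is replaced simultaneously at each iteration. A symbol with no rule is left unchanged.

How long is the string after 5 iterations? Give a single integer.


Answer: 383

Derivation:
Step 0: length = 2
Step 1: length = 7
Step 2: length = 20
Step 3: length = 57
Step 4: length = 146
Step 5: length = 383


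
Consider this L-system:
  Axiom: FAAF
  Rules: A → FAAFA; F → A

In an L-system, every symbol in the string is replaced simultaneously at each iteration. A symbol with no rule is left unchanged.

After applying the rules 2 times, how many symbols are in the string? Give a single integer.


Answer: 44

Derivation:
Step 0: length = 4
Step 1: length = 12
Step 2: length = 44


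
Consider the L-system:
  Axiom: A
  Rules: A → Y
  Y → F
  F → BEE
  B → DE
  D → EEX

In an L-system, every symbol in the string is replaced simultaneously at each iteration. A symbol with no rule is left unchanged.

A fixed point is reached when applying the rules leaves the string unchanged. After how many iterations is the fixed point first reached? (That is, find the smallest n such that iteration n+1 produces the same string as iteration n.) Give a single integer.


Step 0: A
Step 1: Y
Step 2: F
Step 3: BEE
Step 4: DEEE
Step 5: EEXEEE
Step 6: EEXEEE  (unchanged — fixed point at step 5)

Answer: 5


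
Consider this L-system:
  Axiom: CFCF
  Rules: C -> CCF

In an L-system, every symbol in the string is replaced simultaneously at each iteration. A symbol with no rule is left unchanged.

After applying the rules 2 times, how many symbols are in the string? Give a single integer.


Step 0: length = 4
Step 1: length = 8
Step 2: length = 16

Answer: 16


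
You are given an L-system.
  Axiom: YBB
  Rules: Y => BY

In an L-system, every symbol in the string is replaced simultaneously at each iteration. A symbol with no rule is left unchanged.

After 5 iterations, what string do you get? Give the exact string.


Step 0: YBB
Step 1: BYBB
Step 2: BBYBB
Step 3: BBBYBB
Step 4: BBBBYBB
Step 5: BBBBBYBB

Answer: BBBBBYBB


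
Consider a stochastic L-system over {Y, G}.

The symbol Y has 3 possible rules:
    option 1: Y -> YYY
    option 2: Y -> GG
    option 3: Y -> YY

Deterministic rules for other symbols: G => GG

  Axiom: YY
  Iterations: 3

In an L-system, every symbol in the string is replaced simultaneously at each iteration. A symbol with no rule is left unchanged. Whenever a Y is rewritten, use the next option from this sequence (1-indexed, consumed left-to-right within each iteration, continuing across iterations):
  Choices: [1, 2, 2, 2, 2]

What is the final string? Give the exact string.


Step 0: YY
Step 1: YYYGG  (used choices [1, 2])
Step 2: GGGGGGGGGG  (used choices [2, 2, 2])
Step 3: GGGGGGGGGGGGGGGGGGGG  (used choices [])

Answer: GGGGGGGGGGGGGGGGGGGG


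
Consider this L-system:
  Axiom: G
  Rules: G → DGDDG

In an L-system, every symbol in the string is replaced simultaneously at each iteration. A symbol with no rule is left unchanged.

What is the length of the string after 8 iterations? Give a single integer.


Answer: 1021

Derivation:
Step 0: length = 1
Step 1: length = 5
Step 2: length = 13
Step 3: length = 29
Step 4: length = 61
Step 5: length = 125
Step 6: length = 253
Step 7: length = 509
Step 8: length = 1021


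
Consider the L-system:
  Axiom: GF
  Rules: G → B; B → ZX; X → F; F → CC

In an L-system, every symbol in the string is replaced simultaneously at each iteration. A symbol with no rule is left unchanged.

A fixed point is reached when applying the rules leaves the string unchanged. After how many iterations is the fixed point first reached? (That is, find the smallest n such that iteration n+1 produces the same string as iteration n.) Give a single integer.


Answer: 4

Derivation:
Step 0: GF
Step 1: BCC
Step 2: ZXCC
Step 3: ZFCC
Step 4: ZCCCC
Step 5: ZCCCC  (unchanged — fixed point at step 4)


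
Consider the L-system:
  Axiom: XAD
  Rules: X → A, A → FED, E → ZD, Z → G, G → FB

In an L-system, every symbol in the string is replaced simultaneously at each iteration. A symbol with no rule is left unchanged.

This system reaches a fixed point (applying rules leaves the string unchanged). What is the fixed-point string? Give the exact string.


Answer: FFBDDFFBDDD

Derivation:
Step 0: XAD
Step 1: AFEDD
Step 2: FEDFZDDD
Step 3: FZDDFGDDD
Step 4: FGDDFFBDDD
Step 5: FFBDDFFBDDD
Step 6: FFBDDFFBDDD  (unchanged — fixed point at step 5)


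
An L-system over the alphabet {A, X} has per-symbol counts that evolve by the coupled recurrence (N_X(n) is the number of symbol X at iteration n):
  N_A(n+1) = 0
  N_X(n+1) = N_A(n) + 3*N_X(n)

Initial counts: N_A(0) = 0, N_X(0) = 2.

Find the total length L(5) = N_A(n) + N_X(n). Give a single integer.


Step 0: N_A=0, N_X=2, L=2
Step 1: N_A=0, N_X=6, L=6
Step 2: N_A=0, N_X=18, L=18
Step 3: N_A=0, N_X=54, L=54
Step 4: N_A=0, N_X=162, L=162
Step 5: N_A=0, N_X=486, L=486

Answer: 486


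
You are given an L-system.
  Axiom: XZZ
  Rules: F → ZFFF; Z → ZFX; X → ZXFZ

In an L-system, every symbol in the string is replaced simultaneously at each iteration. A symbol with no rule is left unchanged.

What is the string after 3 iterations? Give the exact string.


Answer: ZFXZFFFZXFZZFXZXFZZFFFZFXZFXZFFFZFFFZFFFZFXZFFFZXFZZFXZFFFZXFZZFXZFFFZFFFZFFFZFXZXFZZFFFZFXZFXZFFFZXFZZFXZFFFZFFFZFFFZFXZXFZZFFFZFX

Derivation:
Step 0: XZZ
Step 1: ZXFZZFXZFX
Step 2: ZFXZXFZZFFFZFXZFXZFFFZXFZZFXZFFFZXFZ
Step 3: ZFXZFFFZXFZZFXZXFZZFFFZFXZFXZFFFZFFFZFFFZFXZFFFZXFZZFXZFFFZXFZZFXZFFFZFFFZFFFZFXZXFZZFFFZFXZFXZFFFZXFZZFXZFFFZFFFZFFFZFXZXFZZFFFZFX


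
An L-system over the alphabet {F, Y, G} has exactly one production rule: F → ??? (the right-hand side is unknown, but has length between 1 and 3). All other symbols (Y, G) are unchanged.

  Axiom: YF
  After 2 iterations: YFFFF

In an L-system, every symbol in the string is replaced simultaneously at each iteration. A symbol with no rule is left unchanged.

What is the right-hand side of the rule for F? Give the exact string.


Answer: FF

Derivation:
Trying F → FF:
  Step 0: YF
  Step 1: YFF
  Step 2: YFFFF
Matches the given result.


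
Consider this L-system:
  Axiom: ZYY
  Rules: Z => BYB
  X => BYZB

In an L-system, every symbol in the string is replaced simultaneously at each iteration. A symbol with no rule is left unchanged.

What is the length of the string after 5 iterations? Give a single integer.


Answer: 5

Derivation:
Step 0: length = 3
Step 1: length = 5
Step 2: length = 5
Step 3: length = 5
Step 4: length = 5
Step 5: length = 5


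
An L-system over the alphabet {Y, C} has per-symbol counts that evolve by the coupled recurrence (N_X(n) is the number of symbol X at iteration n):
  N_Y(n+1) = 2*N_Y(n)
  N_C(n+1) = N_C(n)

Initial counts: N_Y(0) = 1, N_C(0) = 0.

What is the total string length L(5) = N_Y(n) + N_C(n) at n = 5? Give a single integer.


Step 0: N_Y=1, N_C=0, L=1
Step 1: N_Y=2, N_C=0, L=2
Step 2: N_Y=4, N_C=0, L=4
Step 3: N_Y=8, N_C=0, L=8
Step 4: N_Y=16, N_C=0, L=16
Step 5: N_Y=32, N_C=0, L=32

Answer: 32


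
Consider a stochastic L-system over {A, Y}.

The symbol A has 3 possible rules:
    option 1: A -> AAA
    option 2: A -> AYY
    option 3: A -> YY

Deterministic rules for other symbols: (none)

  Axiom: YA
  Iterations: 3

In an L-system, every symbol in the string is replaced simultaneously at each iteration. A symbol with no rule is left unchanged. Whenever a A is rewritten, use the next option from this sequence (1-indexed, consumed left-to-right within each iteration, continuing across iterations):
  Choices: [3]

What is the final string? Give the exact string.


Answer: YYY

Derivation:
Step 0: YA
Step 1: YYY  (used choices [3])
Step 2: YYY  (used choices [])
Step 3: YYY  (used choices [])


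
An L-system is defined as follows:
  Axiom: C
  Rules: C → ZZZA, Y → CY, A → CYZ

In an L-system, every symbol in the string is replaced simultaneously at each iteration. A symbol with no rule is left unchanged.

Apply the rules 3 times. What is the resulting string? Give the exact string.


Step 0: C
Step 1: ZZZA
Step 2: ZZZCYZ
Step 3: ZZZZZZACYZ

Answer: ZZZZZZACYZ


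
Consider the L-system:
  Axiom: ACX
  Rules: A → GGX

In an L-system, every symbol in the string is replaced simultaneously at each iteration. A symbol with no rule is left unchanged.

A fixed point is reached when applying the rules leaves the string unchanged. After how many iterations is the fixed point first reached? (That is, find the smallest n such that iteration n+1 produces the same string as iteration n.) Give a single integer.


Step 0: ACX
Step 1: GGXCX
Step 2: GGXCX  (unchanged — fixed point at step 1)

Answer: 1


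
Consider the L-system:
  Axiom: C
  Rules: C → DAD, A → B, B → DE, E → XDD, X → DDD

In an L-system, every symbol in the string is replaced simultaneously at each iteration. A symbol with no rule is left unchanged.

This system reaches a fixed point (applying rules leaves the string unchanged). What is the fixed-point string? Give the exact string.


Answer: DDDDDDDD

Derivation:
Step 0: C
Step 1: DAD
Step 2: DBD
Step 3: DDED
Step 4: DDXDDD
Step 5: DDDDDDDD
Step 6: DDDDDDDD  (unchanged — fixed point at step 5)


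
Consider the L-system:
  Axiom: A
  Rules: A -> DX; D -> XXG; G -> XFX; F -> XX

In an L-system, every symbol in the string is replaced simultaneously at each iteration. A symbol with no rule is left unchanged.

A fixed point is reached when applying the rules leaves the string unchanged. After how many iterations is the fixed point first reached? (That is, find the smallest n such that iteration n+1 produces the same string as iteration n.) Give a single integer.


Step 0: A
Step 1: DX
Step 2: XXGX
Step 3: XXXFXX
Step 4: XXXXXXX
Step 5: XXXXXXX  (unchanged — fixed point at step 4)

Answer: 4


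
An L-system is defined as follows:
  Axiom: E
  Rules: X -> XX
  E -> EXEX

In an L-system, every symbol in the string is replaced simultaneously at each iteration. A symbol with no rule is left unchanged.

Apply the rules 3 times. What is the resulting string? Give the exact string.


Answer: EXEXXXEXEXXXXXXXEXEXXXEXEXXXXXXX

Derivation:
Step 0: E
Step 1: EXEX
Step 2: EXEXXXEXEXXX
Step 3: EXEXXXEXEXXXXXXXEXEXXXEXEXXXXXXX


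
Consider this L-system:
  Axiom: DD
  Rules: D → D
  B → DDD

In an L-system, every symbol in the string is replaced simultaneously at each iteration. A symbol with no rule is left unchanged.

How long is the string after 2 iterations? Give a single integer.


Step 0: length = 2
Step 1: length = 2
Step 2: length = 2

Answer: 2


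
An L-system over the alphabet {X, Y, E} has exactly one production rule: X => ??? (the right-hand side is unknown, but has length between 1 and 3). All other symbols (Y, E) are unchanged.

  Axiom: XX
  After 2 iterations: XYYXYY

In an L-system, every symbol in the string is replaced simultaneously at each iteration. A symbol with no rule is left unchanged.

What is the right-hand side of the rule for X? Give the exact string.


Answer: XY

Derivation:
Trying X => XY:
  Step 0: XX
  Step 1: XYXY
  Step 2: XYYXYY
Matches the given result.


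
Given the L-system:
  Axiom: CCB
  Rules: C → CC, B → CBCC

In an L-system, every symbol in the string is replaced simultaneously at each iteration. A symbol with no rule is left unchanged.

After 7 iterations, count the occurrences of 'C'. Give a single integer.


Answer: 637

Derivation:
Step 0: CCB  (2 'C')
Step 1: CCCCCBCC  (7 'C')
Step 2: CCCCCCCCCCCBCCCCCC  (17 'C')
Step 3: CCCCCCCCCCCCCCCCCCCCCCCBCCCCCCCCCCCCCC  (37 'C')
Step 4: CCCCCCCCCCCCCCCCCCCCCCCCCCCCCCCCCCCCCCCCCCCCCCCBCCCCCCCCCCCCCCCCCCCCCCCCCCCCCC  (77 'C')
Step 5: CCCCCCCCCCCCCCCCCCCCCCCCCCCCCCCCCCCCCCCCCCCCCCCCCCCCCCCCCCCCCCCCCCCCCCCCCCCCCCCCCCCCCCCCCCCCCCCBCCCCCCCCCCCCCCCCCCCCCCCCCCCCCCCCCCCCCCCCCCCCCCCCCCCCCCCCCCCCCC  (157 'C')
Step 6: CCCCCCCCCCCCCCCCCCCCCCCCCCCCCCCCCCCCCCCCCCCCCCCCCCCCCCCCCCCCCCCCCCCCCCCCCCCCCCCCCCCCCCCCCCCCCCCCCCCCCCCCCCCCCCCCCCCCCCCCCCCCCCCCCCCCCCCCCCCCCCCCCCCCCCCCCCCCCCCCCCCCCCCCCCCCCCCCCCCCCCCCCCCCCCCBCCCCCCCCCCCCCCCCCCCCCCCCCCCCCCCCCCCCCCCCCCCCCCCCCCCCCCCCCCCCCCCCCCCCCCCCCCCCCCCCCCCCCCCCCCCCCCCCCCCCCCCCCCCCCCCCCCCCCCCCCCCCCC  (317 'C')
Step 7: CCCCCCCCCCCCCCCCCCCCCCCCCCCCCCCCCCCCCCCCCCCCCCCCCCCCCCCCCCCCCCCCCCCCCCCCCCCCCCCCCCCCCCCCCCCCCCCCCCCCCCCCCCCCCCCCCCCCCCCCCCCCCCCCCCCCCCCCCCCCCCCCCCCCCCCCCCCCCCCCCCCCCCCCCCCCCCCCCCCCCCCCCCCCCCCCCCCCCCCCCCCCCCCCCCCCCCCCCCCCCCCCCCCCCCCCCCCCCCCCCCCCCCCCCCCCCCCCCCCCCCCCCCCCCCCCCCCCCCCCCCCCCCCCCCCCCCCCCCCCCCCCCCCCCCCCCCCCCCCCCCCCCCCCCCCCCCCCCCCCCCCCCCCCCCCCCCCCCCCCCCCCCCCCCCCCCCCCCCCCCCCBCCCCCCCCCCCCCCCCCCCCCCCCCCCCCCCCCCCCCCCCCCCCCCCCCCCCCCCCCCCCCCCCCCCCCCCCCCCCCCCCCCCCCCCCCCCCCCCCCCCCCCCCCCCCCCCCCCCCCCCCCCCCCCCCCCCCCCCCCCCCCCCCCCCCCCCCCCCCCCCCCCCCCCCCCCCCCCCCCCCCCCCCCCCCCCCCCCCCCCCCCCCCCCCCCCCCCCCCCCCCCCCCCCCCCCCCCCCCCCCCCCCCCCCCCCCCCC  (637 'C')


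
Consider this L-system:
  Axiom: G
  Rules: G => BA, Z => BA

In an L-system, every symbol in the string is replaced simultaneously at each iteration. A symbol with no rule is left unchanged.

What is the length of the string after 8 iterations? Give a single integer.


Step 0: length = 1
Step 1: length = 2
Step 2: length = 2
Step 3: length = 2
Step 4: length = 2
Step 5: length = 2
Step 6: length = 2
Step 7: length = 2
Step 8: length = 2

Answer: 2


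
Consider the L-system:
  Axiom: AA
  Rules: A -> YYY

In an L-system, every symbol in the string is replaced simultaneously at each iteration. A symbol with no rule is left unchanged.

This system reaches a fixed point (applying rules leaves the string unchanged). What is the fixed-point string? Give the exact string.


Step 0: AA
Step 1: YYYYYY
Step 2: YYYYYY  (unchanged — fixed point at step 1)

Answer: YYYYYY


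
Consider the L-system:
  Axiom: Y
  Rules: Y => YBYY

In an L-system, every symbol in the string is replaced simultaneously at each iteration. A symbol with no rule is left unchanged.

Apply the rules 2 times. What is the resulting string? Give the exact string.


Answer: YBYYBYBYYYBYY

Derivation:
Step 0: Y
Step 1: YBYY
Step 2: YBYYBYBYYYBYY


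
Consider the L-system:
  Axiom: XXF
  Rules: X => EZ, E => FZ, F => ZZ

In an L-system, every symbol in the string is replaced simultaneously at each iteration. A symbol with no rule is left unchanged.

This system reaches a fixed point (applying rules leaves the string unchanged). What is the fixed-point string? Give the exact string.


Answer: ZZZZZZZZZZ

Derivation:
Step 0: XXF
Step 1: EZEZZZ
Step 2: FZZFZZZZ
Step 3: ZZZZZZZZZZ
Step 4: ZZZZZZZZZZ  (unchanged — fixed point at step 3)


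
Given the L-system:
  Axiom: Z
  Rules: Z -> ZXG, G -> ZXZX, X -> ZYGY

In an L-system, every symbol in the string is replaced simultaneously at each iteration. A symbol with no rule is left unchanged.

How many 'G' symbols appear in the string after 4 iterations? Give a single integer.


Step 0: Z  (0 'G')
Step 1: ZXG  (1 'G')
Step 2: ZXGZYGYZXZX  (2 'G')
Step 3: ZXGZYGYZXZXZXGYZXZXYZXGZYGYZXGZYGY  (7 'G')
Step 4: ZXGZYGYZXZXZXGYZXZXYZXGZYGYZXGZYGYZXGZYGYZXZXYZXGZYGYZXGZYGYYZXGZYGYZXZXZXGYZXZXYZXGZYGYZXZXZXGYZXZXY  (19 'G')

Answer: 19


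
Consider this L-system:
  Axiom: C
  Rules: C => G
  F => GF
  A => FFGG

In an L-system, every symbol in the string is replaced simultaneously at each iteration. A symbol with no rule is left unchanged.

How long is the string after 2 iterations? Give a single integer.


Step 0: length = 1
Step 1: length = 1
Step 2: length = 1

Answer: 1


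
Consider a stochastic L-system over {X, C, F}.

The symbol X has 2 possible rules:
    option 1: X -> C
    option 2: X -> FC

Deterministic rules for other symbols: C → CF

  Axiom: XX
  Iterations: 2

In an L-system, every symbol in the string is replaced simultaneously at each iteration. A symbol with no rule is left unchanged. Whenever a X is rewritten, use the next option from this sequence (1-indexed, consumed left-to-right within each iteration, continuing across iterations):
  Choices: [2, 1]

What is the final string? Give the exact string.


Answer: FCFCF

Derivation:
Step 0: XX
Step 1: FCC  (used choices [2, 1])
Step 2: FCFCF  (used choices [])


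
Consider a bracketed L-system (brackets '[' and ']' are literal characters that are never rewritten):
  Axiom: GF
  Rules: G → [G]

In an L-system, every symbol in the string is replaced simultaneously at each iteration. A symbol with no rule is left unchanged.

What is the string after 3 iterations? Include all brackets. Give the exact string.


Step 0: GF
Step 1: [G]F
Step 2: [[G]]F
Step 3: [[[G]]]F

Answer: [[[G]]]F


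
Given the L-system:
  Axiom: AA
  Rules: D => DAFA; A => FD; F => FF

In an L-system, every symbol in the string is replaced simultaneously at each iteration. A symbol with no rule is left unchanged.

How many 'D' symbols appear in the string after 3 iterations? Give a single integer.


Step 0: AA  (0 'D')
Step 1: FDFD  (2 'D')
Step 2: FFDAFAFFDAFA  (2 'D')
Step 3: FFFFDAFAFDFFFDFFFFDAFAFDFFFD  (6 'D')

Answer: 6


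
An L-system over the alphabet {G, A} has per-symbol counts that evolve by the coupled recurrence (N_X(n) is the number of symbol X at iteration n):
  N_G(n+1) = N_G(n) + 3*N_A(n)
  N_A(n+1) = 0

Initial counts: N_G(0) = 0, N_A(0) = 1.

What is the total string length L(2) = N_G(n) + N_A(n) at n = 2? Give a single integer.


Answer: 3

Derivation:
Step 0: N_G=0, N_A=1, L=1
Step 1: N_G=3, N_A=0, L=3
Step 2: N_G=3, N_A=0, L=3


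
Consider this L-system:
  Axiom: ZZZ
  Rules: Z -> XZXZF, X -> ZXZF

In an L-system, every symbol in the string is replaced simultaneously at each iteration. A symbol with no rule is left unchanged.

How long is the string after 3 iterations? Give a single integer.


Answer: 207

Derivation:
Step 0: length = 3
Step 1: length = 15
Step 2: length = 57
Step 3: length = 207


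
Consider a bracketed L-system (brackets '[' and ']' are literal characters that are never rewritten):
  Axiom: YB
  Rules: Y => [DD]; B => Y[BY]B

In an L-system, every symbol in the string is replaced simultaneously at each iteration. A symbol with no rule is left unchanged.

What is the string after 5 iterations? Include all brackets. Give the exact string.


Step 0: YB
Step 1: [DD]Y[BY]B
Step 2: [DD][DD][Y[BY]B[DD]]Y[BY]B
Step 3: [DD][DD][[DD][Y[BY]B[DD]]Y[BY]B[DD]][DD][Y[BY]B[DD]]Y[BY]B
Step 4: [DD][DD][[DD][[DD][Y[BY]B[DD]]Y[BY]B[DD]][DD][Y[BY]B[DD]]Y[BY]B[DD]][DD][[DD][Y[BY]B[DD]]Y[BY]B[DD]][DD][Y[BY]B[DD]]Y[BY]B
Step 5: [DD][DD][[DD][[DD][[DD][Y[BY]B[DD]]Y[BY]B[DD]][DD][Y[BY]B[DD]]Y[BY]B[DD]][DD][[DD][Y[BY]B[DD]]Y[BY]B[DD]][DD][Y[BY]B[DD]]Y[BY]B[DD]][DD][[DD][[DD][Y[BY]B[DD]]Y[BY]B[DD]][DD][Y[BY]B[DD]]Y[BY]B[DD]][DD][[DD][Y[BY]B[DD]]Y[BY]B[DD]][DD][Y[BY]B[DD]]Y[BY]B

Answer: [DD][DD][[DD][[DD][[DD][Y[BY]B[DD]]Y[BY]B[DD]][DD][Y[BY]B[DD]]Y[BY]B[DD]][DD][[DD][Y[BY]B[DD]]Y[BY]B[DD]][DD][Y[BY]B[DD]]Y[BY]B[DD]][DD][[DD][[DD][Y[BY]B[DD]]Y[BY]B[DD]][DD][Y[BY]B[DD]]Y[BY]B[DD]][DD][[DD][Y[BY]B[DD]]Y[BY]B[DD]][DD][Y[BY]B[DD]]Y[BY]B


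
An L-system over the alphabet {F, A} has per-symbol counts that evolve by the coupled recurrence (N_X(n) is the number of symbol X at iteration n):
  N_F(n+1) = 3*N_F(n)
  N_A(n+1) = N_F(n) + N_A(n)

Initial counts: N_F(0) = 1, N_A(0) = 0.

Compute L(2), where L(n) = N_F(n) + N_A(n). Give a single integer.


Step 0: N_F=1, N_A=0, L=1
Step 1: N_F=3, N_A=1, L=4
Step 2: N_F=9, N_A=4, L=13

Answer: 13


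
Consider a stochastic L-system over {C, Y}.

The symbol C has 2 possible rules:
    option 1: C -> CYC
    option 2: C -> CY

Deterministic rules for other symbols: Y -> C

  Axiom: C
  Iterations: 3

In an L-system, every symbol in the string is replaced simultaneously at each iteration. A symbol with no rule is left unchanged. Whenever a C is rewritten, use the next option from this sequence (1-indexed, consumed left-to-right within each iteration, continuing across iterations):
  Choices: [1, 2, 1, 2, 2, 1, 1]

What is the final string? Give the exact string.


Step 0: C
Step 1: CYC  (used choices [1])
Step 2: CYCCYC  (used choices [2, 1])
Step 3: CYCCYCYCCCYC  (used choices [2, 2, 1, 1])

Answer: CYCCYCYCCCYC
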